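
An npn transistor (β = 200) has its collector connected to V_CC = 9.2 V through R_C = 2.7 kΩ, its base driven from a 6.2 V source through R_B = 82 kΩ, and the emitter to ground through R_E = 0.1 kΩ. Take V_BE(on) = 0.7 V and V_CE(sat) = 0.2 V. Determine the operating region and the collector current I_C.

Assume active: I_B = (6.2 − 0.7)/(82 + 201×0.1) = 0.0539 mA, I_C = β·I_B = 10.8 mA.
Then V_CE = 9.2 − 10.8×2.7 − 10.8×0.1 = -21 V < 0.2 V — the active assumption fails.
Re-solve with V_CE = 0.2 V. KCL at the emitter: V_E/R_E = (V_BB−0.7−V_E)/R_B + (V_CC−0.2−V_E)/R_C, giving V_E = 0.328 V.
I_C = (V_CC − 0.2 − V_E)/R_C = (9 − 0.328)/2.7 = 3.21 mA.
Check: I_B = (5.5 − 0.328)/82 = 0.0631 mA, and β·I_B = 12.6 mA > I_C, confirming saturation.

saturation; I_C ≈ 3.2 mA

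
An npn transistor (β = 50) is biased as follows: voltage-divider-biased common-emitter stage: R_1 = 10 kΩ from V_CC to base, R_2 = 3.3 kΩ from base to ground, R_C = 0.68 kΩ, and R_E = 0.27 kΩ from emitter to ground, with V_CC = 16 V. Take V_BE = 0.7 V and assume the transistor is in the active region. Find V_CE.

Thevenize the base divider: V_Th = V_CC·R_2/(R_1+R_2) = 16×3.3/13.3 = 3.97 V, R_Th = R_1‖R_2 = 2.48 kΩ.
Base-emitter loop: V_Th = I_B·R_Th + V_BE + (β+1)I_B·R_E, so I_B = (3.97 − 0.7) / (2.48 + 51×0.27) = 0.201 mA.
I_C = β·I_B = 50×0.201 = 10.1 mA, and I_E = (β+1)I_B = 10.3 mA.
V_CE = V_CC − I_C·R_C − I_E·R_E = 16 − 10.1×0.68 − 10.3×0.27 = 6.39 V.
V_CE = 6.39 V > 0.2 V confirms active-region operation.

V_CE ≈ 6.4 V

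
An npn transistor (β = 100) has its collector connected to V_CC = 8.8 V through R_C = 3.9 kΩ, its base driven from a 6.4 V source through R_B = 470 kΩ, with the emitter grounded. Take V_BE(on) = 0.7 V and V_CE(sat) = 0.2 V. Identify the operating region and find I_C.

active; I_C ≈ 1.2 mA

Assume active. Base-emitter loop: I_B = (V_BB − V_BE)/R_B = (6.4 − 0.7)/470 = 0.0121 mA.
I_C = β·I_B = 100×0.0121 = 1.21 mA.
V_CE = V_CC − I_C·R_C = 8.8 − 1.21×3.9 = 4.07 V > V_CE(sat), so the active-region assumption holds.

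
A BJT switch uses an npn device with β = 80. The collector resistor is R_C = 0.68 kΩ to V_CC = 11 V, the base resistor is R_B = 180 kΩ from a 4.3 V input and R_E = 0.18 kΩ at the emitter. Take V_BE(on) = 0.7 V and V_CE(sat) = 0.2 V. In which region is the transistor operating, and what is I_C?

Assume active. Base-emitter loop: I_B = (V_BB − V_BE)/(R_B + (β+1)R_E) = (4.3 − 0.7)/(180 + 81×0.18) = 0.0185 mA.
I_C = β·I_B = 80×0.0185 = 1.48 mA.
V_CE = V_CC − I_C·R_C − I_E·R_E = 11 − 1.48×0.68 − 1.5×0.18 = 9.72 V > V_CE(sat), so the active-region assumption holds.

active; I_C ≈ 1.5 mA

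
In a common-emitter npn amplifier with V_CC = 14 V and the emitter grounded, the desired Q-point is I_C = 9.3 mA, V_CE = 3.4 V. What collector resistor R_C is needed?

R_C ≈ 1.1 kΩ

Collector loop: V_CC = I_C·R_C + V_CE.
R_C = (V_CC − V_CE)/I_C = (14 − 3.4)/9.3 = 1.14 kΩ.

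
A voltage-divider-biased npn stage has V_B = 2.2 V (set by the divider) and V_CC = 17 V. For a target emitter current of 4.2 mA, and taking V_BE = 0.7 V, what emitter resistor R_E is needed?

R_E ≈ 0.36 kΩ

V_E = V_B − V_BE = 2.2 − 0.7 = 1.5 V.
R_E = V_E / I_E = 1.5 / 4.2 = 0.357 kΩ.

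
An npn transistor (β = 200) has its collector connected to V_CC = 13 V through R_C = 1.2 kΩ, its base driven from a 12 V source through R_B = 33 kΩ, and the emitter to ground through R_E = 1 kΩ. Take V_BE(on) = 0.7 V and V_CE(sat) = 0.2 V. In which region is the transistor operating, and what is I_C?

Assume active: I_B = (12 − 0.7)/(33 + 201×1) = 0.0483 mA, I_C = β·I_B = 9.66 mA.
Then V_CE = 13 − 9.66×1.2 − 9.71×1 = -8.3 V < 0.2 V — the active assumption fails.
Re-solve with V_CE = 0.2 V. KCL at the emitter: V_E/R_E = (V_BB−0.7−V_E)/R_B + (V_CC−0.2−V_E)/R_C, giving V_E = 5.91 V.
I_C = (V_CC − 0.2 − V_E)/R_C = (12.8 − 5.91)/1.2 = 5.74 mA.
Check: I_B = (11.3 − 5.91)/33 = 0.163 mA, and β·I_B = 32.7 mA > I_C, confirming saturation.

saturation; I_C ≈ 5.7 mA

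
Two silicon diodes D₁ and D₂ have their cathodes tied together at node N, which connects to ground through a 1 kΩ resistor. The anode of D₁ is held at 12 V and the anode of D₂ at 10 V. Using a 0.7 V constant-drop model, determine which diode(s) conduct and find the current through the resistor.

Assume both conduct. Then node N would need to be at both 12−0.7 = 11.3 V and 10−0.7 = 9.3 V, which is impossible.
Assume only D₁ conducts: V_N = 12 − 0.7 = 11.3 V, so I_R = 11.3/1 = 11.3 mA.
Check D₂: its anode-to-cathode voltage is 10 − 11.3 = -1.3 V < 0.7 V, so it is off. The assumption is consistent.

Only D₁ conducts; I_R ≈ 11 mA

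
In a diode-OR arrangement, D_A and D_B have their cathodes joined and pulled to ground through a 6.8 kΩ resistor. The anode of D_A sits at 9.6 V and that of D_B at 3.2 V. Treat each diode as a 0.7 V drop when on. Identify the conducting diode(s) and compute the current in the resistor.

Only D_A conducts; I_R ≈ 1.3 mA

Assume both conduct. Then node N would need to be at both 9.6−0.7 = 8.9 V and 3.2−0.7 = 2.5 V, which is impossible.
Assume only D_A conducts: V_N = 9.6 − 0.7 = 8.9 V, so I_R = 8.9/6.8 = 1.31 mA.
Check D_B: its anode-to-cathode voltage is 3.2 − 8.9 = -5.7 V < 0.7 V, so it is off. The assumption is consistent.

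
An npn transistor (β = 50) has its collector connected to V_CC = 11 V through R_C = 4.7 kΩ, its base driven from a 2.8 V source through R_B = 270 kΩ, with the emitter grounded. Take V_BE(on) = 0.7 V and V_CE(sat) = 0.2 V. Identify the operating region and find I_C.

Assume active. Base-emitter loop: I_B = (V_BB − V_BE)/R_B = (2.8 − 0.7)/270 = 0.00778 mA.
I_C = β·I_B = 50×0.00778 = 0.389 mA.
V_CE = V_CC − I_C·R_C = 11 − 0.389×4.7 = 9.17 V > V_CE(sat), so the active-region assumption holds.

active; I_C ≈ 0.39 mA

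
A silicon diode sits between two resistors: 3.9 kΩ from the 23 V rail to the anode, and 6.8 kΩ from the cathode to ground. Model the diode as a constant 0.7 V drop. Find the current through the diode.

The two resistors are in series with the diode, so KVL gives 23 = I·3.9 + 0.7 + I·6.8.
I = (23 − 0.7) / (3.9 + 6.8) kΩ = 22.3 / 10.7 = 2.08 mA.

I ≈ 2.1 mA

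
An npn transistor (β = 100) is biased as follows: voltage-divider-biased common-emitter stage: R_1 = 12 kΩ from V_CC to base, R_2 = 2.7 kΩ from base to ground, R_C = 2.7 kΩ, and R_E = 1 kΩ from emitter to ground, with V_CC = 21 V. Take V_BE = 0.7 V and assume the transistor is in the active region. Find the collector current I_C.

I_C ≈ 3.1 mA

Thevenize the base divider: V_Th = V_CC·R_2/(R_1+R_2) = 21×2.7/14.7 = 3.86 V, R_Th = R_1‖R_2 = 2.2 kΩ.
Base-emitter loop: V_Th = I_B·R_Th + V_BE + (β+1)I_B·R_E, so I_B = (3.86 − 0.7) / (2.2 + 101×1) = 0.0306 mA.
I_C = β·I_B = 100×0.0306 = 3.06 mA, and I_E = (β+1)I_B = 3.09 mA.
V_CE = V_CC − I_C·R_C − I_E·R_E = 21 − 3.06×2.7 − 3.09×1 = 9.65 V.
V_CE = 9.65 V > 0.2 V confirms active-region operation.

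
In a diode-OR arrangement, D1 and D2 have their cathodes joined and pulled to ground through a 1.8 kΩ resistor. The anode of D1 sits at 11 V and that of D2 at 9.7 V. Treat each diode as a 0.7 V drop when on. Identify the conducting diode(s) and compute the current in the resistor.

Assume both conduct. Then node N would need to be at both 11−0.7 = 10.3 V and 9.7−0.7 = 9 V, which is impossible.
Assume only D1 conducts: V_N = 11 − 0.7 = 10.3 V, so I_R = 10.3/1.8 = 5.72 mA.
Check D2: its anode-to-cathode voltage is 9.7 − 10.3 = -0.6 V < 0.7 V, so it is off. The assumption is consistent.

Only D1 conducts; I_R ≈ 5.7 mA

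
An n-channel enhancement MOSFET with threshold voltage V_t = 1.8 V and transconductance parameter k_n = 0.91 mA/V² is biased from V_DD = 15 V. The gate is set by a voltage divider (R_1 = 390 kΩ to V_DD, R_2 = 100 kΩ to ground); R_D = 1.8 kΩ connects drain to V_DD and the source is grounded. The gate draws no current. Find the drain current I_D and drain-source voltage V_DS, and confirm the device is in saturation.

V_G = V_DD·R_2/(R_1+R_2) = 15×100/490 = 3.06 V. With the source grounded, V_GS = V_G = 3.06 V.
Assume saturation: I_D = (k_n/2)(V_GS − V_t)² = (0.91/2)×(3.06 − 1.8)² = 0.455×1.26² = 0.724 mA.
V_DS = V_DD − I_D·R_D = 15 − 0.724×1.8 = 13.7 V.
Saturation requires V_DS ≥ V_GS − V_t = 1.26 V; 13.7 ≥ 1.26 ✓.

I_D ≈ 0.72 mA, V_DS ≈ 14 V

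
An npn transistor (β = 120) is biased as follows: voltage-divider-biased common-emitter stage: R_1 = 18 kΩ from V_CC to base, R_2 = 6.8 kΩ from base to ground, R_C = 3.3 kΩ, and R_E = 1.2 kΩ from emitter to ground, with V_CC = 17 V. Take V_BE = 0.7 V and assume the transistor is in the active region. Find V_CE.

Thevenize the base divider: V_Th = V_CC·R_2/(R_1+R_2) = 17×6.8/24.8 = 4.66 V, R_Th = R_1‖R_2 = 4.94 kΩ.
Base-emitter loop: V_Th = I_B·R_Th + V_BE + (β+1)I_B·R_E, so I_B = (4.66 − 0.7) / (4.94 + 121×1.2) = 0.0264 mA.
I_C = β·I_B = 120×0.0264 = 3.17 mA, and I_E = (β+1)I_B = 3.19 mA.
V_CE = V_CC − I_C·R_C − I_E·R_E = 17 − 3.17×3.3 − 3.19×1.2 = 2.72 V.
V_CE = 2.72 V > 0.2 V confirms active-region operation.

V_CE ≈ 2.7 V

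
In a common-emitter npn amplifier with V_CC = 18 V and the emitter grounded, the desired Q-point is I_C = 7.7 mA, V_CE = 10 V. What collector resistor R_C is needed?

R_C ≈ 1 kΩ

Collector loop: V_CC = I_C·R_C + V_CE.
R_C = (V_CC − V_CE)/I_C = (18 − 10)/7.7 = 1.04 kΩ.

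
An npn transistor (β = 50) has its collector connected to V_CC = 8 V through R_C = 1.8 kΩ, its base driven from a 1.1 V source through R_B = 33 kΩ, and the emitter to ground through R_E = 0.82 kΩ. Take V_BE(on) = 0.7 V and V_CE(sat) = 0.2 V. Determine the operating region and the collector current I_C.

Assume active. Base-emitter loop: I_B = (V_BB − V_BE)/(R_B + (β+1)R_E) = (1.1 − 0.7)/(33 + 51×0.82) = 0.00535 mA.
I_C = β·I_B = 50×0.00535 = 0.267 mA.
V_CE = V_CC − I_C·R_C − I_E·R_E = 8 − 0.267×1.8 − 0.273×0.82 = 7.3 V > V_CE(sat), so the active-region assumption holds.

active; I_C ≈ 0.27 mA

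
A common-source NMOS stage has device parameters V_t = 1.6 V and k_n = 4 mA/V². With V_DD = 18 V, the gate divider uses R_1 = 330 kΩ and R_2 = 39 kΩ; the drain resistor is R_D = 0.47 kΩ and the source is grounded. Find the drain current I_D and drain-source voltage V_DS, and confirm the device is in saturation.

I_D ≈ 0.18 mA, V_DS ≈ 18 V

V_G = V_DD·R_2/(R_1+R_2) = 18×39/369 = 1.9 V. With the source grounded, V_GS = V_G = 1.9 V.
Assume saturation: I_D = (k_n/2)(V_GS − V_t)² = (4/2)×(1.9 − 1.6)² = 2×0.302² = 0.183 mA.
V_DS = V_DD − I_D·R_D = 18 − 0.183×0.47 = 17.9 V.
Saturation requires V_DS ≥ V_GS − V_t = 0.302 V; 17.9 ≥ 0.302 ✓.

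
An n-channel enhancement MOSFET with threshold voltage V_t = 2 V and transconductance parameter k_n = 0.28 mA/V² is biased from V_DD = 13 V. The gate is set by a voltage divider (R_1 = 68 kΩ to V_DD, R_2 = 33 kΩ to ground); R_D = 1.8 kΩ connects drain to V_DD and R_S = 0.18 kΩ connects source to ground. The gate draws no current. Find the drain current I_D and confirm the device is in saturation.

I_D ≈ 0.64 mA

V_G = V_DD·R_2/(R_1+R_2) = 13×33/101 = 4.25 V.
Assume saturation: I_D = (k_n/2)(V_GS − V_t)² with V_GS = V_G − I_D·R_S = 4.25 − 0.18·I_D.
Substituting gives 0.00454·I_D² − 1.11·I_D + 0.707 = 0, with roots I_D = 0.637 or 245 mA.
The root I_D = 245 mA gives V_GS = -39.8 V ≤ V_t, so take I_D = 0.637 mA.
Then V_GS = 4.13 V and V_DS = V_DD − I_D(R_D+R_S) = 13 − 0.637×1.98 = 11.7 V.
Saturation requires V_DS ≥ V_GS − V_t = 2.13 V; 11.7 ≥ 2.13 ✓.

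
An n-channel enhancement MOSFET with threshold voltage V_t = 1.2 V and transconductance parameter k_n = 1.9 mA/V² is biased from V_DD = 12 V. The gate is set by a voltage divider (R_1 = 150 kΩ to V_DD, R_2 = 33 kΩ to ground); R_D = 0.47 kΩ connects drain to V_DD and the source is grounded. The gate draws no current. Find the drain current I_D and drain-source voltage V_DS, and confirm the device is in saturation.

I_D ≈ 0.88 mA, V_DS ≈ 12 V

V_G = V_DD·R_2/(R_1+R_2) = 12×33/183 = 2.16 V. With the source grounded, V_GS = V_G = 2.16 V.
Assume saturation: I_D = (k_n/2)(V_GS − V_t)² = (1.9/2)×(2.16 − 1.2)² = 0.95×0.964² = 0.883 mA.
V_DS = V_DD − I_D·R_D = 12 − 0.883×0.47 = 11.6 V.
Saturation requires V_DS ≥ V_GS − V_t = 0.964 V; 11.6 ≥ 0.964 ✓.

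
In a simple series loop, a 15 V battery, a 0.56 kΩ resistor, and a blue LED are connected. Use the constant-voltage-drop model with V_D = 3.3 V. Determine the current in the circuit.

KVL around the loop: 15 = V_D + I·R = 3.3 + I × 0.56 kΩ.
So I = (15 − 3.3) / 0.56 kΩ = 11.7 / 0.56 = 20.9 mA.

I ≈ 21 mA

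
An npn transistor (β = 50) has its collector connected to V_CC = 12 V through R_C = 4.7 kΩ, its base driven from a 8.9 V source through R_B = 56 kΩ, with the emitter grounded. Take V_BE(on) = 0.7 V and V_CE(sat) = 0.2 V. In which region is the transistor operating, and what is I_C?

Assume active: I_B = (8.9 − 0.7)/56 = 0.146 mA, giving I_C = β·I_B = 7.32 mA.
But then V_CE = 12 − 7.32×4.7 = -22.4 V < V_CE(sat) = 0.2 V — impossible in the active region.
So the transistor is saturated. With V_CE = 0.2 V, I_C = (V_CC − 0.2)/R_C = 11.8/4.7 = 2.51 mA.
Check: β·I_B = 7.32 mA > I_C = 2.51 mA, confirming saturation.

saturation; I_C ≈ 2.5 mA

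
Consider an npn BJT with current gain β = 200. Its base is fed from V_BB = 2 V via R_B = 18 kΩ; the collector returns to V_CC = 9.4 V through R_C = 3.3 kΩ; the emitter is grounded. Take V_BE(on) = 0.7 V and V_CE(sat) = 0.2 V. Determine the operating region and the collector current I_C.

Assume active: I_B = (2 − 0.7)/18 = 0.0722 mA, giving I_C = β·I_B = 14.4 mA.
But then V_CE = 9.4 − 14.4×3.3 = -38.3 V < V_CE(sat) = 0.2 V — impossible in the active region.
So the transistor is saturated. With V_CE = 0.2 V, I_C = (V_CC − 0.2)/R_C = 9.2/3.3 = 2.79 mA.
Check: β·I_B = 14.4 mA > I_C = 2.79 mA, confirming saturation.

saturation; I_C ≈ 2.8 mA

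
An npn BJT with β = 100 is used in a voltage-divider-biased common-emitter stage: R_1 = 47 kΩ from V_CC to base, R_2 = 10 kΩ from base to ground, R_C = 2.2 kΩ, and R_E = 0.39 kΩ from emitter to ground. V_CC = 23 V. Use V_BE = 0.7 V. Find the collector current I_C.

Thevenize the base divider: V_Th = V_CC·R_2/(R_1+R_2) = 23×10/57 = 4.04 V, R_Th = R_1‖R_2 = 8.25 kΩ.
Base-emitter loop: V_Th = I_B·R_Th + V_BE + (β+1)I_B·R_E, so I_B = (4.04 − 0.7) / (8.25 + 101×0.39) = 0.07 mA.
I_C = β·I_B = 100×0.07 = 7 mA, and I_E = (β+1)I_B = 7.07 mA.
V_CE = V_CC − I_C·R_C − I_E·R_E = 23 − 7×2.2 − 7.07×0.39 = 4.84 V.
V_CE = 4.84 V > 0.2 V confirms active-region operation.

I_C ≈ 7 mA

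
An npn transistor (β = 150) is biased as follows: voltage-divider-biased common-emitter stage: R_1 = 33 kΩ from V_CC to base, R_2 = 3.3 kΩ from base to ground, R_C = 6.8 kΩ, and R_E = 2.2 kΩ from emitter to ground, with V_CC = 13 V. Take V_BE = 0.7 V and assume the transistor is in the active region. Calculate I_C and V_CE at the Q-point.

Thevenize the base divider: V_Th = V_CC·R_2/(R_1+R_2) = 13×3.3/36.3 = 1.18 V, R_Th = R_1‖R_2 = 3 kΩ.
Base-emitter loop: V_Th = I_B·R_Th + V_BE + (β+1)I_B·R_E, so I_B = (1.18 − 0.7) / (3 + 151×2.2) = 0.00144 mA.
I_C = β·I_B = 150×0.00144 = 0.216 mA, and I_E = (β+1)I_B = 0.217 mA.
V_CE = V_CC − I_C·R_C − I_E·R_E = 13 − 0.216×6.8 − 0.217×2.2 = 11.1 V.
V_CE = 11.1 V > 0.2 V confirms active-region operation.

I_C ≈ 0.22 mA, V_CE ≈ 11 V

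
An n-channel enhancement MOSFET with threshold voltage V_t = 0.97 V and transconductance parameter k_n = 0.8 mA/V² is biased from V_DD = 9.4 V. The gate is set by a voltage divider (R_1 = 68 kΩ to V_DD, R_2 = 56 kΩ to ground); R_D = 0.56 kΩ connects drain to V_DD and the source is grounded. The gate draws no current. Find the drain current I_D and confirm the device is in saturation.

V_G = V_DD·R_2/(R_1+R_2) = 9.4×56/124 = 4.25 V. With the source grounded, V_GS = V_G = 4.25 V.
Assume saturation: I_D = (k_n/2)(V_GS − V_t)² = (0.8/2)×(4.25 − 0.97)² = 0.4×3.28² = 4.29 mA.
V_DS = V_DD − I_D·R_D = 9.4 − 4.29×0.56 = 7 V.
Saturation requires V_DS ≥ V_GS − V_t = 3.28 V; 7 ≥ 3.28 ✓.

I_D ≈ 4.3 mA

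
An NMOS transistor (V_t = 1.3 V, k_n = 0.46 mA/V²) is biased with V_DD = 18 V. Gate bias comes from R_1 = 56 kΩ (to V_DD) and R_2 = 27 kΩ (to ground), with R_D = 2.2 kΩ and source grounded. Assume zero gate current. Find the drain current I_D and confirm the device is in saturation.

I_D ≈ 4.8 mA

V_G = V_DD·R_2/(R_1+R_2) = 18×27/83 = 5.86 V. With the source grounded, V_GS = V_G = 5.86 V.
Assume saturation: I_D = (k_n/2)(V_GS − V_t)² = (0.46/2)×(5.86 − 1.3)² = 0.23×4.56² = 4.77 mA.
V_DS = V_DD − I_D·R_D = 18 − 4.77×2.2 = 7.5 V.
Saturation requires V_DS ≥ V_GS − V_t = 4.56 V; 7.5 ≥ 4.56 ✓.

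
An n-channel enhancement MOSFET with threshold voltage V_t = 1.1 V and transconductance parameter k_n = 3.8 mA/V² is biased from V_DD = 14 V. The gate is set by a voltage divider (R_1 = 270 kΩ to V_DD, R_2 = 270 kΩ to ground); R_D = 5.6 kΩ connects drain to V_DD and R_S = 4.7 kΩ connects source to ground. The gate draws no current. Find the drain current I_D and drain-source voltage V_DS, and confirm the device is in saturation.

I_D ≈ 1.1 mA, V_DS ≈ 2.7 V

V_G = V_DD·R_2/(R_1+R_2) = 14×270/540 = 7 V.
Assume saturation: I_D = (k_n/2)(V_GS − V_t)² with V_GS = V_G − I_D·R_S = 7 − 4.7·I_D.
Substituting gives 42·I_D² − 106·I_D + 66.1 = 0, with roots I_D = 1.09 or 1.44 mA.
The root I_D = 1.44 mA gives V_GS = 0.229 V ≤ V_t, so take I_D = 1.09 mA.
Then V_GS = 1.86 V and V_DS = V_DD − I_D(R_D+R_S) = 14 − 1.09×10.3 = 2.73 V.
Saturation requires V_DS ≥ V_GS − V_t = 0.759 V; 2.73 ≥ 0.759 ✓.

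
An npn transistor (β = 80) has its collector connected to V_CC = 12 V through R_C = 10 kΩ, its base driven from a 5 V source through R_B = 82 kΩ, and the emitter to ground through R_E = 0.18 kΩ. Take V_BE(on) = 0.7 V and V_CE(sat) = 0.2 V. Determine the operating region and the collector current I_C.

Assume active: I_B = (5 − 0.7)/(82 + 81×0.18) = 0.0445 mA, I_C = β·I_B = 3.56 mA.
Then V_CE = 12 − 3.56×10 − 3.61×0.18 = -24.3 V < 0.2 V — the active assumption fails.
Re-solve with V_CE = 0.2 V. KCL at the emitter: V_E/R_E = (V_BB−0.7−V_E)/R_B + (V_CC−0.2−V_E)/R_C, giving V_E = 0.217 V.
I_C = (V_CC − 0.2 − V_E)/R_C = (11.8 − 0.217)/10 = 1.16 mA.
Check: I_B = (4.3 − 0.217)/82 = 0.0498 mA, and β·I_B = 3.98 mA > I_C, confirming saturation.

saturation; I_C ≈ 1.2 mA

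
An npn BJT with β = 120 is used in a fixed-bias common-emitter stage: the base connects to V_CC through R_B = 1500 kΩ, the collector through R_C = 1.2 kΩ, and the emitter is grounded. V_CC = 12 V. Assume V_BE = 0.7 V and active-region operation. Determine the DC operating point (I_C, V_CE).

I_C ≈ 0.9 mA, V_CE ≈ 11 V

Base loop: V_CC = I_B·R_B + V_BE, so I_B = (12 − 0.7)/1500 kΩ = 0.00753 mA.
In the active region I_C = β·I_B = 120 × 0.00753 = 0.904 mA.
Collector loop: V_CE = V_CC − I_C·R_C = 12 − 0.904×1.2 = 10.9 V.
Since V_CE = 10.9 V > V_CE(sat) ≈ 0.2 V, the transistor is in the active region as assumed.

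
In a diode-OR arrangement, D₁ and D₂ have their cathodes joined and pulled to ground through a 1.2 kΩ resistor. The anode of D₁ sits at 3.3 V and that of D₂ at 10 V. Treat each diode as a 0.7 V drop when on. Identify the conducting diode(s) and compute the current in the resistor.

Only D₂ conducts; I_R ≈ 7.8 mA

Assume both conduct. Then node N would need to be at both 3.3−0.7 = 2.6 V and 10−0.7 = 9.3 V, which is impossible.
Assume only D₂ conducts: V_N = 10 − 0.7 = 9.3 V, so I_R = 9.3/1.2 = 7.75 mA.
Check D₁: its anode-to-cathode voltage is 3.3 − 9.3 = -6 V < 0.7 V, so it is off. The assumption is consistent.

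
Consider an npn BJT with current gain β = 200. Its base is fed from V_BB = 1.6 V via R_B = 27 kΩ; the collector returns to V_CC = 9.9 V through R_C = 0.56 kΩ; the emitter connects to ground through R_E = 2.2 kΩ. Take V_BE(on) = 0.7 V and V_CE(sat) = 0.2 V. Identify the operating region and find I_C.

Assume active. Base-emitter loop: I_B = (V_BB − V_BE)/(R_B + (β+1)R_E) = (1.6 − 0.7)/(27 + 201×2.2) = 0.00192 mA.
I_C = β·I_B = 200×0.00192 = 0.384 mA.
V_CE = V_CC − I_C·R_C − I_E·R_E = 9.9 − 0.384×0.56 − 0.386×2.2 = 8.84 V > V_CE(sat), so the active-region assumption holds.

active; I_C ≈ 0.38 mA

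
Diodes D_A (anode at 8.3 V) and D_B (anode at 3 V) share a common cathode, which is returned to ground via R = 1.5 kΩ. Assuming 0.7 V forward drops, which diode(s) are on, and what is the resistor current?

Only D_A conducts; I_R ≈ 5.1 mA

Assume both conduct. Then node N would need to be at both 8.3−0.7 = 7.6 V and 3−0.7 = 2.3 V, which is impossible.
Assume only D_A conducts: V_N = 8.3 − 0.7 = 7.6 V, so I_R = 7.6/1.5 = 5.07 mA.
Check D_B: its anode-to-cathode voltage is 3 − 7.6 = -4.6 V < 0.7 V, so it is off. The assumption is consistent.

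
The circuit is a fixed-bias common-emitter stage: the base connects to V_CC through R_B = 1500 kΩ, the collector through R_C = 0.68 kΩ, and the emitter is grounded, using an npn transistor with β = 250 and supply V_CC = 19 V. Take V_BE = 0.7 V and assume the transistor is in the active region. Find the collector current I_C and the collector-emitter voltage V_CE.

I_C ≈ 3.1 mA, V_CE ≈ 17 V

Base loop: V_CC = I_B·R_B + V_BE, so I_B = (19 − 0.7)/1500 kΩ = 0.0122 mA.
In the active region I_C = β·I_B = 250 × 0.0122 = 3.05 mA.
Collector loop: V_CE = V_CC − I_C·R_C = 19 − 3.05×0.68 = 16.9 V.
Since V_CE = 16.9 V > V_CE(sat) ≈ 0.2 V, the transistor is in the active region as assumed.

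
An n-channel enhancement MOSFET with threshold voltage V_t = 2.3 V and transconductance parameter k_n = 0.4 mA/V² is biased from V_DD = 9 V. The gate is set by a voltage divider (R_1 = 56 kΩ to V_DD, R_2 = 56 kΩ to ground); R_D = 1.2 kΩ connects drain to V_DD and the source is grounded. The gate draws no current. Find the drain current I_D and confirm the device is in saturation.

V_G = V_DD·R_2/(R_1+R_2) = 9×56/112 = 4.5 V. With the source grounded, V_GS = V_G = 4.5 V.
Assume saturation: I_D = (k_n/2)(V_GS − V_t)² = (0.4/2)×(4.5 − 2.3)² = 0.2×2.2² = 0.968 mA.
V_DS = V_DD − I_D·R_D = 9 − 0.968×1.2 = 7.84 V.
Saturation requires V_DS ≥ V_GS − V_t = 2.2 V; 7.84 ≥ 2.2 ✓.

I_D ≈ 0.97 mA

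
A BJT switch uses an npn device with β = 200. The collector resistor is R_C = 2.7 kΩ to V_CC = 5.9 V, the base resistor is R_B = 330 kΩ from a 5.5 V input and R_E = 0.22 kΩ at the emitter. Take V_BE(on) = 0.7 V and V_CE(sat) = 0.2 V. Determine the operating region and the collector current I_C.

saturation; I_C ≈ 2 mA

Assume active: I_B = (5.5 − 0.7)/(330 + 201×0.22) = 0.0128 mA, I_C = β·I_B = 2.57 mA.
Then V_CE = 5.9 − 2.57×2.7 − 2.58×0.22 = -1.59 V < 0.2 V — the active assumption fails.
Re-solve with V_CE = 0.2 V. KCL at the emitter: V_E/R_E = (V_BB−0.7−V_E)/R_B + (V_CC−0.2−V_E)/R_C, giving V_E = 0.432 V.
I_C = (V_CC − 0.2 − V_E)/R_C = (5.7 − 0.432)/2.7 = 1.95 mA.
Check: I_B = (4.8 − 0.432)/330 = 0.0132 mA, and β·I_B = 2.65 mA > I_C, confirming saturation.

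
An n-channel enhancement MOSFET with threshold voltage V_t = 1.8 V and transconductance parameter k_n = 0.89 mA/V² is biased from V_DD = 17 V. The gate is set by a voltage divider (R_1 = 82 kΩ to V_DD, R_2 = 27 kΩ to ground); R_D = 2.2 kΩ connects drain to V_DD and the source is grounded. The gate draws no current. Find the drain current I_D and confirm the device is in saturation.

I_D ≈ 2.6 mA

V_G = V_DD·R_2/(R_1+R_2) = 17×27/109 = 4.21 V. With the source grounded, V_GS = V_G = 4.21 V.
Assume saturation: I_D = (k_n/2)(V_GS − V_t)² = (0.89/2)×(4.21 − 1.8)² = 0.445×2.41² = 2.59 mA.
V_DS = V_DD − I_D·R_D = 17 − 2.59×2.2 = 11.3 V.
Saturation requires V_DS ≥ V_GS − V_t = 2.41 V; 11.3 ≥ 2.41 ✓.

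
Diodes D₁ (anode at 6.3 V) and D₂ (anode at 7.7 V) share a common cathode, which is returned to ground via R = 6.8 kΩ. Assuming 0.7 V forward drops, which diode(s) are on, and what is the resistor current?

Assume both conduct. Then node N would need to be at both 6.3−0.7 = 5.6 V and 7.7−0.7 = 7 V, which is impossible.
Assume only D₂ conducts: V_N = 7.7 − 0.7 = 7 V, so I_R = 7/6.8 = 1.03 mA.
Check D₁: its anode-to-cathode voltage is 6.3 − 7 = -0.7 V < 0.7 V, so it is off. The assumption is consistent.

Only D₂ conducts; I_R ≈ 1 mA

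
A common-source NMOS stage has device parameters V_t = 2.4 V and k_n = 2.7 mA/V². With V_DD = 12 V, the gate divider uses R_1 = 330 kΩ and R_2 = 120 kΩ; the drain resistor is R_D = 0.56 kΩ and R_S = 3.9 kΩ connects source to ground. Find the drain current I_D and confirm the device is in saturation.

V_G = V_DD·R_2/(R_1+R_2) = 12×120/450 = 3.2 V.
Assume saturation: I_D = (k_n/2)(V_GS − V_t)² with V_GS = V_G − I_D·R_S = 3.2 − 3.9·I_D.
Substituting gives 20.5·I_D² − 9.42·I_D + 0.864 = 0, with roots I_D = 0.127 or 0.332 mA.
The root I_D = 0.332 mA gives V_GS = 1.9 V ≤ V_t, so take I_D = 0.127 mA.
Then V_GS = 2.71 V and V_DS = V_DD − I_D(R_D+R_S) = 12 − 0.127×4.46 = 11.4 V.
Saturation requires V_DS ≥ V_GS − V_t = 0.306 V; 11.4 ≥ 0.306 ✓.

I_D ≈ 0.13 mA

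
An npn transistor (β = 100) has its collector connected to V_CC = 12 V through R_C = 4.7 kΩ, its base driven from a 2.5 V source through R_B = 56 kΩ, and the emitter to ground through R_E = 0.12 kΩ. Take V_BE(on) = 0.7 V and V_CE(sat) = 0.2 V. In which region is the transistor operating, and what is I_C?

Assume active: I_B = (2.5 − 0.7)/(56 + 101×0.12) = 0.0264 mA, I_C = β·I_B = 2.64 mA.
Then V_CE = 12 − 2.64×4.7 − 2.67×0.12 = -0.74 V < 0.2 V — the active assumption fails.
Re-solve with V_CE = 0.2 V. KCL at the emitter: V_E/R_E = (V_BB−0.7−V_E)/R_B + (V_CC−0.2−V_E)/R_C, giving V_E = 0.297 V.
I_C = (V_CC − 0.2 − V_E)/R_C = (11.8 − 0.297)/4.7 = 2.45 mA.
Check: I_B = (1.8 − 0.297)/56 = 0.0268 mA, and β·I_B = 2.68 mA > I_C, confirming saturation.

saturation; I_C ≈ 2.4 mA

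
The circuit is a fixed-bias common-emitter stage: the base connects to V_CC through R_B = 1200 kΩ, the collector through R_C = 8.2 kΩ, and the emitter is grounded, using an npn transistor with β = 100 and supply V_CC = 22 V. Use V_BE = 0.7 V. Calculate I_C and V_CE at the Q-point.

I_C ≈ 1.8 mA, V_CE ≈ 7.4 V

Base loop: V_CC = I_B·R_B + V_BE, so I_B = (22 − 0.7)/1200 kΩ = 0.0178 mA.
In the active region I_C = β·I_B = 100 × 0.0178 = 1.78 mA.
Collector loop: V_CE = V_CC − I_C·R_C = 22 − 1.78×8.2 = 7.45 V.
Since V_CE = 7.45 V > V_CE(sat) ≈ 0.2 V, the transistor is in the active region as assumed.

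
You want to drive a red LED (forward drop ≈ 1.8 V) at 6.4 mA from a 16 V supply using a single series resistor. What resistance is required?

R ≈ 2.2 kΩ

The resistor drops V_S − V_D = 16 − 1.8 = 14.2 V at 6.4 mA.
R = 14.2 V / 6.4 mA = 2.22 kΩ.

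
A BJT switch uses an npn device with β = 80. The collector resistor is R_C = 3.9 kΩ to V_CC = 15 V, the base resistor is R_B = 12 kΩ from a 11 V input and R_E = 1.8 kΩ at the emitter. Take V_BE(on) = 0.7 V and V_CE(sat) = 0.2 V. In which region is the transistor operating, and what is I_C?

saturation; I_C ≈ 2.5 mA

Assume active: I_B = (11 − 0.7)/(12 + 81×1.8) = 0.0653 mA, I_C = β·I_B = 5.22 mA.
Then V_CE = 15 − 5.22×3.9 − 5.29×1.8 = -14.9 V < 0.2 V — the active assumption fails.
Re-solve with V_CE = 0.2 V. KCL at the emitter: V_E/R_E = (V_BB−0.7−V_E)/R_B + (V_CC−0.2−V_E)/R_C, giving V_E = 5.2 V.
I_C = (V_CC − 0.2 − V_E)/R_C = (14.8 − 5.2)/3.9 = 2.46 mA.
Check: I_B = (10.3 − 5.2)/12 = 0.425 mA, and β·I_B = 34 mA > I_C, confirming saturation.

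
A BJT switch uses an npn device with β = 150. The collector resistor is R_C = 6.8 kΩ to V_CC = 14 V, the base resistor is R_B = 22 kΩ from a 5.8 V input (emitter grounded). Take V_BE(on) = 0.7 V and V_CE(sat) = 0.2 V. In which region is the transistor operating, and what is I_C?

Assume active: I_B = (5.8 − 0.7)/22 = 0.232 mA, giving I_C = β·I_B = 34.8 mA.
But then V_CE = 14 − 34.8×6.8 = -222 V < V_CE(sat) = 0.2 V — impossible in the active region.
So the transistor is saturated. With V_CE = 0.2 V, I_C = (V_CC − 0.2)/R_C = 13.8/6.8 = 2.03 mA.
Check: β·I_B = 34.8 mA > I_C = 2.03 mA, confirming saturation.

saturation; I_C ≈ 2 mA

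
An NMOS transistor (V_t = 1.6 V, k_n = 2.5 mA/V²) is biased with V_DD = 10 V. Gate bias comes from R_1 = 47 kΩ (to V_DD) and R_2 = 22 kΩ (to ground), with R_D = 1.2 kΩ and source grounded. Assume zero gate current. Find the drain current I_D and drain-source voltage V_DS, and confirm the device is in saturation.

V_G = V_DD·R_2/(R_1+R_2) = 10×22/69 = 3.19 V. With the source grounded, V_GS = V_G = 3.19 V.
Assume saturation: I_D = (k_n/2)(V_GS − V_t)² = (2.5/2)×(3.19 − 1.6)² = 1.25×1.59² = 3.15 mA.
V_DS = V_DD − I_D·R_D = 10 − 3.15×1.2 = 6.22 V.
Saturation requires V_DS ≥ V_GS − V_t = 1.59 V; 6.22 ≥ 1.59 ✓.

I_D ≈ 3.2 mA, V_DS ≈ 6.2 V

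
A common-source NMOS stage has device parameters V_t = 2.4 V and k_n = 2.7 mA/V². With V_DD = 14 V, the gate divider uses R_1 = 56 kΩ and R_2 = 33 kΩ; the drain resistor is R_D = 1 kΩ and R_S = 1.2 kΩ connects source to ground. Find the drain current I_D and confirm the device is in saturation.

V_G = V_DD·R_2/(R_1+R_2) = 14×33/89 = 5.19 V.
Assume saturation: I_D = (k_n/2)(V_GS − V_t)² with V_GS = V_G − I_D·R_S = 5.19 − 1.2·I_D.
Substituting gives 1.94·I_D² − 10·I_D + 10.5 = 0, with roots I_D = 1.46 or 3.71 mA.
The root I_D = 3.71 mA gives V_GS = 0.743 V ≤ V_t, so take I_D = 1.46 mA.
Then V_GS = 3.44 V and V_DS = V_DD − I_D(R_D+R_S) = 14 − 1.46×2.2 = 10.8 V.
Saturation requires V_DS ≥ V_GS − V_t = 1.04 V; 10.8 ≥ 1.04 ✓.

I_D ≈ 1.5 mA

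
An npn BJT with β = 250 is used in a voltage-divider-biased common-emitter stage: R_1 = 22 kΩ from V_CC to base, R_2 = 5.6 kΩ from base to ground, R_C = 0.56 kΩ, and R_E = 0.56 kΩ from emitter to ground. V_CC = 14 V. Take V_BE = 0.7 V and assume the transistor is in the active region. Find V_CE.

Thevenize the base divider: V_Th = V_CC·R_2/(R_1+R_2) = 14×5.6/27.6 = 2.84 V, R_Th = R_1‖R_2 = 4.46 kΩ.
Base-emitter loop: V_Th = I_B·R_Th + V_BE + (β+1)I_B·R_E, so I_B = (2.84 − 0.7) / (4.46 + 251×0.56) = 0.0148 mA.
I_C = β·I_B = 250×0.0148 = 3.69 mA, and I_E = (β+1)I_B = 3.7 mA.
V_CE = V_CC − I_C·R_C − I_E·R_E = 14 − 3.69×0.56 − 3.7×0.56 = 9.86 V.
V_CE = 9.86 V > 0.2 V confirms active-region operation.

V_CE ≈ 9.9 V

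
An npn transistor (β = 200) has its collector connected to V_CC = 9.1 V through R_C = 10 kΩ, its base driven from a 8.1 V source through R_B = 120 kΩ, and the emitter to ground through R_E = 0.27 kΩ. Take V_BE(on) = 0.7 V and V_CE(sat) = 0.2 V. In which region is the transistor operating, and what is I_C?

saturation; I_C ≈ 0.87 mA

Assume active: I_B = (8.1 − 0.7)/(120 + 201×0.27) = 0.0425 mA, I_C = β·I_B = 8.49 mA.
Then V_CE = 9.1 − 8.49×10 − 8.54×0.27 = -78.1 V < 0.2 V — the active assumption fails.
Re-solve with V_CE = 0.2 V. KCL at the emitter: V_E/R_E = (V_BB−0.7−V_E)/R_B + (V_CC−0.2−V_E)/R_C, giving V_E = 0.25 V.
I_C = (V_CC − 0.2 − V_E)/R_C = (8.9 − 0.25)/10 = 0.865 mA.
Check: I_B = (7.4 − 0.25)/120 = 0.0596 mA, and β·I_B = 11.9 mA > I_C, confirming saturation.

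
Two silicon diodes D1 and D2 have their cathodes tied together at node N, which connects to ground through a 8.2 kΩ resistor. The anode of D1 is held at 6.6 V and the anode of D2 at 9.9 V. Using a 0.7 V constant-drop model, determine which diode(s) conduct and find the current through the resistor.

Only D2 conducts; I_R ≈ 1.1 mA

Assume both conduct. Then node N would need to be at both 6.6−0.7 = 5.9 V and 9.9−0.7 = 9.2 V, which is impossible.
Assume only D2 conducts: V_N = 9.9 − 0.7 = 9.2 V, so I_R = 9.2/8.2 = 1.12 mA.
Check D1: its anode-to-cathode voltage is 6.6 − 9.2 = -2.6 V < 0.7 V, so it is off. The assumption is consistent.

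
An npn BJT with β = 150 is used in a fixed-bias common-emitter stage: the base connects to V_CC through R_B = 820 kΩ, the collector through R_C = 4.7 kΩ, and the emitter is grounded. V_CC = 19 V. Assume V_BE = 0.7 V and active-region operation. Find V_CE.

V_CE ≈ 3.3 V

Base loop: V_CC = I_B·R_B + V_BE, so I_B = (19 − 0.7)/820 kΩ = 0.0223 mA.
In the active region I_C = β·I_B = 150 × 0.0223 = 3.35 mA.
Collector loop: V_CE = V_CC − I_C·R_C = 19 − 3.35×4.7 = 3.27 V.
Since V_CE = 3.27 V > V_CE(sat) ≈ 0.2 V, the transistor is in the active region as assumed.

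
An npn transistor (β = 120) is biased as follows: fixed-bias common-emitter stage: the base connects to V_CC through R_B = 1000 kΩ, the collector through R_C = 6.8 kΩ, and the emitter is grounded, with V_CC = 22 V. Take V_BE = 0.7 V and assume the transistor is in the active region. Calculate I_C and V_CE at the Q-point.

Base loop: V_CC = I_B·R_B + V_BE, so I_B = (22 − 0.7)/1000 kΩ = 0.0213 mA.
In the active region I_C = β·I_B = 120 × 0.0213 = 2.56 mA.
Collector loop: V_CE = V_CC − I_C·R_C = 22 − 2.56×6.8 = 4.62 V.
Since V_CE = 4.62 V > V_CE(sat) ≈ 0.2 V, the transistor is in the active region as assumed.

I_C ≈ 2.6 mA, V_CE ≈ 4.6 V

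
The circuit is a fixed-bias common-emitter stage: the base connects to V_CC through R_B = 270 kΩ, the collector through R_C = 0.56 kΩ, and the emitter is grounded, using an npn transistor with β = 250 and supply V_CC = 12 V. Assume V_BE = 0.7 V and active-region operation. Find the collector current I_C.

I_C ≈ 10 mA

Base loop: V_CC = I_B·R_B + V_BE, so I_B = (12 − 0.7)/270 kΩ = 0.0419 mA.
In the active region I_C = β·I_B = 250 × 0.0419 = 10.5 mA.
Collector loop: V_CE = V_CC − I_C·R_C = 12 − 10.5×0.56 = 6.14 V.
Since V_CE = 6.14 V > V_CE(sat) ≈ 0.2 V, the transistor is in the active region as assumed.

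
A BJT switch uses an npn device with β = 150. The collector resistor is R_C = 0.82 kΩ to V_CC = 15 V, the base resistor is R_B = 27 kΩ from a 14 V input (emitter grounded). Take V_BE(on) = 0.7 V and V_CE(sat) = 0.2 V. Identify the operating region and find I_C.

Assume active: I_B = (14 − 0.7)/27 = 0.493 mA, giving I_C = β·I_B = 73.9 mA.
But then V_CE = 15 − 73.9×0.82 = -45.6 V < V_CE(sat) = 0.2 V — impossible in the active region.
So the transistor is saturated. With V_CE = 0.2 V, I_C = (V_CC − 0.2)/R_C = 14.8/0.82 = 18 mA.
Check: β·I_B = 73.9 mA > I_C = 18 mA, confirming saturation.

saturation; I_C ≈ 18 mA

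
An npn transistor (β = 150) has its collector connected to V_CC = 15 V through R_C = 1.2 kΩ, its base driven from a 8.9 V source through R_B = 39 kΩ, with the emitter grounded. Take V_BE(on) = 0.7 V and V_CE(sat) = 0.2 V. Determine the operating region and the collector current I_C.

saturation; I_C ≈ 12 mA

Assume active: I_B = (8.9 − 0.7)/39 = 0.21 mA, giving I_C = β·I_B = 31.5 mA.
But then V_CE = 15 − 31.5×1.2 = -22.8 V < V_CE(sat) = 0.2 V — impossible in the active region.
So the transistor is saturated. With V_CE = 0.2 V, I_C = (V_CC − 0.2)/R_C = 14.8/1.2 = 12.3 mA.
Check: β·I_B = 31.5 mA > I_C = 12.3 mA, confirming saturation.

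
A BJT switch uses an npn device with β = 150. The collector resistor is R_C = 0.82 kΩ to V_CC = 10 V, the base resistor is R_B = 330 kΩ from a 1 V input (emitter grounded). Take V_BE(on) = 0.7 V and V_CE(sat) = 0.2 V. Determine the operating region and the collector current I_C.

Assume active. Base-emitter loop: I_B = (V_BB − V_BE)/R_B = (1 − 0.7)/330 = 0.000909 mA.
I_C = β·I_B = 150×0.000909 = 0.136 mA.
V_CE = V_CC − I_C·R_C = 10 − 0.136×0.82 = 9.89 V > V_CE(sat), so the active-region assumption holds.

active; I_C ≈ 0.14 mA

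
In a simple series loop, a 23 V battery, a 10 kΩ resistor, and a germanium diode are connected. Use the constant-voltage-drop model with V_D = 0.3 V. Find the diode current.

KVL around the loop: 23 = V_D + I·R = 0.3 + I × 10 kΩ.
So I = (23 − 0.3) / 10 kΩ = 22.7 / 10 = 2.27 mA.

I ≈ 2.3 mA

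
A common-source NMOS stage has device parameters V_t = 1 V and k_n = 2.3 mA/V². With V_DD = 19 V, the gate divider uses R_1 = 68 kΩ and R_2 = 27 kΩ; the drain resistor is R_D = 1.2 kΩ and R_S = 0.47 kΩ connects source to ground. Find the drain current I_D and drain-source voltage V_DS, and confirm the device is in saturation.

V_G = V_DD·R_2/(R_1+R_2) = 19×27/95 = 5.4 V.
Assume saturation: I_D = (k_n/2)(V_GS − V_t)² with V_GS = V_G − I_D·R_S = 5.4 − 0.47·I_D.
Substituting gives 0.254·I_D² − 5.76·I_D + 22.3 = 0, with roots I_D = 4.95 or 17.7 mA.
The root I_D = 17.7 mA gives V_GS = -2.92 V ≤ V_t, so take I_D = 4.95 mA.
Then V_GS = 3.07 V and V_DS = V_DD − I_D(R_D+R_S) = 19 − 4.95×1.67 = 10.7 V.
Saturation requires V_DS ≥ V_GS − V_t = 2.07 V; 10.7 ≥ 2.07 ✓.

I_D ≈ 4.9 mA, V_DS ≈ 11 V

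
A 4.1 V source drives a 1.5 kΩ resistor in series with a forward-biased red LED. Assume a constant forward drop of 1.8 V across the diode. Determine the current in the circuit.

KVL around the loop: 4.1 = V_D + I·R = 1.8 + I × 1.5 kΩ.
So I = (4.1 − 1.8) / 1.5 kΩ = 2.3 / 1.5 = 1.53 mA.

I ≈ 1.5 mA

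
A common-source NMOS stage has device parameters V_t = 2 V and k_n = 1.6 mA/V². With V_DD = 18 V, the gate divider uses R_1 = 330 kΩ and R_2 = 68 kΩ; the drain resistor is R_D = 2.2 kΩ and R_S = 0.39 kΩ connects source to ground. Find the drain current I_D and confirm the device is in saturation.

I_D ≈ 0.58 mA

V_G = V_DD·R_2/(R_1+R_2) = 18×68/398 = 3.08 V.
Assume saturation: I_D = (k_n/2)(V_GS − V_t)² with V_GS = V_G − I_D·R_S = 3.08 − 0.39·I_D.
Substituting gives 0.122·I_D² − 1.67·I_D + 0.925 = 0, with roots I_D = 0.578 or 13.2 mA.
The root I_D = 13.2 mA gives V_GS = -2.06 V ≤ V_t, so take I_D = 0.578 mA.
Then V_GS = 2.85 V and V_DS = V_DD − I_D(R_D+R_S) = 18 − 0.578×2.59 = 16.5 V.
Saturation requires V_DS ≥ V_GS − V_t = 0.85 V; 16.5 ≥ 0.85 ✓.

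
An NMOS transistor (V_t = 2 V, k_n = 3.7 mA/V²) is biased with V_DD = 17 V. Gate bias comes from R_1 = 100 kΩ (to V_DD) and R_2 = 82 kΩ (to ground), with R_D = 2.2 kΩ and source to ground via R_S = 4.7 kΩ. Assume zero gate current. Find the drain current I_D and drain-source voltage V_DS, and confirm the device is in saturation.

V_G = V_DD·R_2/(R_1+R_2) = 17×82/182 = 7.66 V.
Assume saturation: I_D = (k_n/2)(V_GS − V_t)² with V_GS = V_G − I_D·R_S = 7.66 − 4.7·I_D.
Substituting gives 40.9·I_D² − 99.4·I_D + 59.3 = 0, with roots I_D = 1.04 or 1.39 mA.
The root I_D = 1.39 mA gives V_GS = 1.13 V ≤ V_t, so take I_D = 1.04 mA.
Then V_GS = 2.75 V and V_DS = V_DD − I_D(R_D+R_S) = 17 − 1.04×6.9 = 9.79 V.
Saturation requires V_DS ≥ V_GS − V_t = 0.751 V; 9.79 ≥ 0.751 ✓.

I_D ≈ 1 mA, V_DS ≈ 9.8 V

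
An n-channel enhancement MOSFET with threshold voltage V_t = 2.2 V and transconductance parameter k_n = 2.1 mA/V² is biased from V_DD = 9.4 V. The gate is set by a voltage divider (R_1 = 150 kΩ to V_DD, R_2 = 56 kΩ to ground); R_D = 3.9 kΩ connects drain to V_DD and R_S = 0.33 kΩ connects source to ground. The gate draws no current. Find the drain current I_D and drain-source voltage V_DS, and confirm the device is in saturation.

I_D ≈ 0.11 mA, V_DS ≈ 8.9 V

V_G = V_DD·R_2/(R_1+R_2) = 9.4×56/206 = 2.56 V.
Assume saturation: I_D = (k_n/2)(V_GS − V_t)² with V_GS = V_G − I_D·R_S = 2.56 − 0.33·I_D.
Substituting gives 0.114·I_D² − 1.25·I_D + 0.133 = 0, with roots I_D = 0.107 or 10.8 mA.
The root I_D = 10.8 mA gives V_GS = -1.01 V ≤ V_t, so take I_D = 0.107 mA.
Then V_GS = 2.52 V and V_DS = V_DD − I_D(R_D+R_S) = 9.4 − 0.107×4.23 = 8.95 V.
Saturation requires V_DS ≥ V_GS − V_t = 0.32 V; 8.95 ≥ 0.32 ✓.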